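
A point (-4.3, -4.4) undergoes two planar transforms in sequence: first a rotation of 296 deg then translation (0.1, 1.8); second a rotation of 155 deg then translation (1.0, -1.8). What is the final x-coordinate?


After transform 1:
x1 = cos(296)*-4.3 - sin(296)*-4.4 + 0.1 = -5.7397
y1 = sin(296)*-4.3 + cos(296)*-4.4 + 1.8 = 3.736
After transform 2:
x2 = cos(155)*-5.7397 - sin(155)*3.736 + 1.0
= 4.623


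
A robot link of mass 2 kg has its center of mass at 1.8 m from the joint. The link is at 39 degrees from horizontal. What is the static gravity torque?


tau = m*g*L*cos(angle)
= 2 * 9.81 * 1.8 * cos(39 deg)
= 2 * 9.81 * 1.8 * 0.7771
= 27.4457 Nm


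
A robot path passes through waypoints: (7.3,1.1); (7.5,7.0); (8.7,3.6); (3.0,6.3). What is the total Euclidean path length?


Segment lengths:
  seg1 = sqrt((0.2)^2 + (5.9)^2) = 5.9034
  seg2 = sqrt((1.2)^2 + (-3.4)^2) = 3.6056
  seg3 = sqrt((-5.7)^2 + (2.7)^2) = 6.3071
Total = 15.8161


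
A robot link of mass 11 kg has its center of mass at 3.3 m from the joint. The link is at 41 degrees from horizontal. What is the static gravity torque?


tau = m*g*L*cos(angle)
= 11 * 9.81 * 3.3 * cos(41 deg)
= 11 * 9.81 * 3.3 * 0.7547
= 268.7543 Nm


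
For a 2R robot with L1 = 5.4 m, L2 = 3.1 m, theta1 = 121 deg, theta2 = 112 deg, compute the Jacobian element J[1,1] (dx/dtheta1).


J[1,1] = -L1*sin(t1) - L2*sin(t1+t2)
= -5.4*sin(121) - 3.1*sin(233)
= -2.1529


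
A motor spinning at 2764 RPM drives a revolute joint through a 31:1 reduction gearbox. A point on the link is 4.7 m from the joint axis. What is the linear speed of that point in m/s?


omega_motor = 2764 * 2*pi/60 = 289.4454 rad/s
omega_joint = omega_motor / 31 = 9.3369 rad/s
v = omega_joint * r = 9.3369 * 4.7
= 43.8837 m/s


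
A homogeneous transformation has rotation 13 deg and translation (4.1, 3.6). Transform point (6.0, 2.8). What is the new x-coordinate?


x' = cos(theta)*px - sin(theta)*py + tx
= 0.9744*6.0 - 0.225*2.8 + 4.1
= 9.3164


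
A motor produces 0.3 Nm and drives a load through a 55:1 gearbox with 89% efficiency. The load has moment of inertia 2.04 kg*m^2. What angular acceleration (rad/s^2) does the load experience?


tau_out = tau_motor * N * eta
= 0.3 * 55 * 0.89 = 14.685 Nm
alpha = tau_out / I = 14.685 / 2.04
= 7.1985 rad/s^2


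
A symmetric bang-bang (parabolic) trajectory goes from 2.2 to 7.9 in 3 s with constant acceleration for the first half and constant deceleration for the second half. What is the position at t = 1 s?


Symmetric rest-to-rest: each phase covers (pf-p0)/2 in time T/2. 0.5*a*(T/2)^2 = (pf-p0)/2 => a = 4*(pf-p0)/T^2
a = 4*(7.9-2.2)/3^2 = 2.5333
t = 1 is in the acceleration phase (t <= T/2).
p = p0 + 0.5*a*t^2 = 2.2 + 0.5*2.5333*1^2
= 3.4667


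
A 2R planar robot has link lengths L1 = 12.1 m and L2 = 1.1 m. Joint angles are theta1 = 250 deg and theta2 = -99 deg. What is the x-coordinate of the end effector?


Convert angles to radians: theta1 = 4.3633, theta2 = -1.7279
x = L1*cos(theta1) + L2*cos(theta1+theta2)
x = -4.1384 + -0.9621
x = -5.1005


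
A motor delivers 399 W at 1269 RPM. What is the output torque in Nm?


omega = 1269 * 2*pi/60 = 132.8894 rad/s
tau = P / omega = 399 / 132.8894
= 3.0025 Nm


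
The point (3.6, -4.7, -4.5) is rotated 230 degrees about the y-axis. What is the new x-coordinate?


Rotation about y-axis: x' = x*cos(theta) + z*sin(theta)
= 3.6 * -0.6428 + -4.5 * -0.766
= 1.1332


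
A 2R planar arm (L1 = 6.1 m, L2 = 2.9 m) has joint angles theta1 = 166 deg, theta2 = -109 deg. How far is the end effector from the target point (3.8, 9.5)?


End effector via forward kinematics:
x = L1*cos(t1) + L2*cos(t1+t2) = -4.3394
y = L1*sin(t1) + L2*sin(t1+t2) = 3.9079
Distance to target:
d = sqrt((3.8 - -4.3394)^2 + (9.5 - 3.9079)^2)
= sqrt(66.249 + 31.2719)
= 9.8753 m


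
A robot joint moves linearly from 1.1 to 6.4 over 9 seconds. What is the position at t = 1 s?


s = t/T = 1/9 = 0.1111
p(t) = p0 + (pf-p0)*s
= 1.1 + (6.4 - 1.1) * 0.1111
= 1.6889


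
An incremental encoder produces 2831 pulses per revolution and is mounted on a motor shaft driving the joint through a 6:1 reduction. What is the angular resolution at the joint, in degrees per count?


counts per rev = 2831
effective counts at joint = 2831 * 6 = 16986
resolution = 360 / 16986
= 0.0212 deg/count


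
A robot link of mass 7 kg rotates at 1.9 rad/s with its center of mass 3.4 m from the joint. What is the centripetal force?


F = m * omega^2 * r
= 7 * 1.9^2 * 3.4
= 7 * 3.61 * 3.4
= 85.918 N


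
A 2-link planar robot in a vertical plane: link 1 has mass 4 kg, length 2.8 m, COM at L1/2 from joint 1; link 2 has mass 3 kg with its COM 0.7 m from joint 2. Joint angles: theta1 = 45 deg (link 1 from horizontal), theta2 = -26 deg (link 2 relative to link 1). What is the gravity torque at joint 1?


Horizontal distance from joint 1 to link-1 COM:
  x_c1 = (L1/2)*cos(t1) = 1.4 * 0.7071 = 0.9899 m
Horizontal distance from joint 1 to link-2 COM:
  x_c2 = L1*cos(t1) + Lc2*cos(t1+t2)
       = 2.8*0.7071 + 0.7*0.9455 = 2.6418 m
tau1 = m1*g*x_c1 + m2*g*x_c2
     = 4*9.81*0.9899 + 3*9.81*2.6418
     = 38.8456 + 77.7471
     = 116.5927 Nm


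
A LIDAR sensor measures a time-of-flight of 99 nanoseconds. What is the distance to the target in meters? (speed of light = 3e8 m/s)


tof = 99 ns = 9.9e-08 s
dist = c * tof / 2
= 3e8 * 9.9e-08 / 2
= 14.85 m


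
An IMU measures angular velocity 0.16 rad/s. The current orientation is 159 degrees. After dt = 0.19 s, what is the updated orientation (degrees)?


delta_theta = w * dt = 0.16 * 0.19 = 0.0304 rad
= 1.7418 deg
theta_new = 159 + 1.7418 = 160.7418 deg


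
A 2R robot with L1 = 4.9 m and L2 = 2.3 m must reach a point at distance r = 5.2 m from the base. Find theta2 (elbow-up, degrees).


cos(theta2) = (r^2 - L1^2 - L2^2) / (2*L1*L2)
cos(theta2) = (27.04 - 24.01 - 5.29) / 22.54
cos(theta2) = -0.100266
theta2 = 95.7545 degrees


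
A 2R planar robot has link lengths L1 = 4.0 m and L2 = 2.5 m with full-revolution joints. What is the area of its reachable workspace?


r_max = L1 + L2 = 6.5 m
r_min = |L1 - L2| = 1.5 m
Area = pi*(r_max^2 - r_min^2)
= pi*(42.25 - 2.25)
= pi * 40.0
= 125.6637 m^2


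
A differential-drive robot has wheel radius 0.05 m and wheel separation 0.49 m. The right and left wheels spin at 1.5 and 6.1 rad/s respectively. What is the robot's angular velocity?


vR = r*wR = 0.05*1.5 = 0.075 m/s
vL = r*wL = 0.05*6.1 = 0.305 m/s
v = (vR+vL)/2 = 0.19 m/s
omega = (vR-vL)/L = -0.4694 rad/s
angular velocity = -0.4694 rad/s


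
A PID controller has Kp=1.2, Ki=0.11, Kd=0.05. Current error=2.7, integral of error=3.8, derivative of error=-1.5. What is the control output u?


u = Kp*e + Ki*int(e) + Kd*de/dt
= 1.2*2.7 + 0.11*3.8 + 0.05*(-1.5)
= 3.24 + 0.418 + -0.075
= 3.583


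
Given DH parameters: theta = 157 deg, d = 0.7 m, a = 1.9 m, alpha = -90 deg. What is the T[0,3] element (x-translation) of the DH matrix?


T[0,3] = a * cos(theta)
= 1.9 * cos(157 deg)
= 1.9 * -0.9205
= -1.749


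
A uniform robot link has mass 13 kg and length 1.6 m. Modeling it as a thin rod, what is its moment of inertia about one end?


I = (1/3) * m * L^2
= (1/3) * 13 * 1.6^2
= 0.333333 * 13 * 2.56
= 11.0933 kg*m^2


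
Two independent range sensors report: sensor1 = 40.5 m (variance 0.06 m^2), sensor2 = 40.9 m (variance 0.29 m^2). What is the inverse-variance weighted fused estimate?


w1 = (1/var1) / (1/var1 + 1/var2)
   = 16.6667 / (16.6667 + 3.4483) = 0.8286
w2 = 1 - w1 = 0.1714
fused = w1*s1 + w2*s2 = 33.5571 + 7.0114
= 40.5686 m


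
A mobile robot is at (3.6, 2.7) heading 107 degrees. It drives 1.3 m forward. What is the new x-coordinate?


x_new = x0 + d*cos(theta)
= 3.6 + 1.3*cos(107)
= 3.6 + -0.3801
= 3.2199


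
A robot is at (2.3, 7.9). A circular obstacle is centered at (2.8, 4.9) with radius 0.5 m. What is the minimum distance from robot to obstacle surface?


center_dist = sqrt((2.3-2.8)^2 + (7.9-4.9)^2)
= sqrt(0.25 + 9.0)
= 3.0414
min_dist = center_dist - radius = 3.0414 - 0.5 = 2.5414 m


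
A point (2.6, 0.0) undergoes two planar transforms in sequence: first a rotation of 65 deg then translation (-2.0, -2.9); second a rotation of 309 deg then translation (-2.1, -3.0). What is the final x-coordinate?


After transform 1:
x1 = cos(65)*2.6 - sin(65)*0.0 + -2.0 = -0.9012
y1 = sin(65)*2.6 + cos(65)*0.0 + -2.9 = -0.5436
After transform 2:
x2 = cos(309)*-0.9012 - sin(309)*-0.5436 + -2.1
= -3.0896


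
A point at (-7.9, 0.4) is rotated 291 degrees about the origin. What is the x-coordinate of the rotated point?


x' = x*cos(theta) - y*sin(theta)
cos(291 deg) = 0.3584, sin(291 deg) = -0.9336
x' = -7.9 * 0.3584 - 0.4 * -0.9336
= -2.8311 - -0.3734
= -2.4577


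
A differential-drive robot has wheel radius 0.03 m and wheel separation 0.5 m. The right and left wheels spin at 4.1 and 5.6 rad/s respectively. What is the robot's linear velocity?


vR = r*wR = 0.03*4.1 = 0.123 m/s
vL = r*wL = 0.03*5.6 = 0.168 m/s
v = (vR+vL)/2 = 0.1455 m/s
omega = (vR-vL)/L = -0.09 rad/s
linear velocity = 0.1455 m/s


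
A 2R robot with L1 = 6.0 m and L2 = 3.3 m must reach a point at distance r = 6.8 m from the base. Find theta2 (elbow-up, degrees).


cos(theta2) = (r^2 - L1^2 - L2^2) / (2*L1*L2)
cos(theta2) = (46.24 - 36.0 - 10.89) / 39.6
cos(theta2) = -0.016414
theta2 = 90.9405 degrees


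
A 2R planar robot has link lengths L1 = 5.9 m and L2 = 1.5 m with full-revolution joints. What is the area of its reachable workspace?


r_max = L1 + L2 = 7.4 m
r_min = |L1 - L2| = 4.4 m
Area = pi*(r_max^2 - r_min^2)
= pi*(54.76 - 19.36)
= pi * 35.4
= 111.2124 m^2


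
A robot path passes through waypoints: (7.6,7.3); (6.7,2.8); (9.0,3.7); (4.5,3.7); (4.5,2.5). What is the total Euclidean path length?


Segment lengths:
  seg1 = sqrt((-0.9)^2 + (-4.5)^2) = 4.5891
  seg2 = sqrt((2.3)^2 + (0.9)^2) = 2.4698
  seg3 = sqrt((-4.5)^2 + (0.0)^2) = 4.5
  seg4 = sqrt((0.0)^2 + (-1.2)^2) = 1.2
Total = 12.7589


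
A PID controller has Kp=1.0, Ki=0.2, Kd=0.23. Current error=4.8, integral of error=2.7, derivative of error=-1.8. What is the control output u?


u = Kp*e + Ki*int(e) + Kd*de/dt
= 1.0*4.8 + 0.2*2.7 + 0.23*(-1.8)
= 4.8 + 0.54 + -0.414
= 4.926


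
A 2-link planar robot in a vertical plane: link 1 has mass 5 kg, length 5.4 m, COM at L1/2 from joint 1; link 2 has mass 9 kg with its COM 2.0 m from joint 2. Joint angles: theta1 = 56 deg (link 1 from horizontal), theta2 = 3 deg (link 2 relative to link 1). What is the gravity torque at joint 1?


Horizontal distance from joint 1 to link-1 COM:
  x_c1 = (L1/2)*cos(t1) = 2.7 * 0.5592 = 1.5098 m
Horizontal distance from joint 1 to link-2 COM:
  x_c2 = L1*cos(t1) + Lc2*cos(t1+t2)
       = 5.4*0.5592 + 2.0*0.515 = 4.0497 m
tau1 = m1*g*x_c1 + m2*g*x_c2
     = 5*9.81*1.5098 + 9*9.81*4.0497
     = 74.0567 + 357.5496
     = 431.6063 Nm


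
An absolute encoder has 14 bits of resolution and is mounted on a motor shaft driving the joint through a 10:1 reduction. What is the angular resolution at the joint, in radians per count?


counts = 2^14 = 16384
effective counts at joint = 16384 * 10 = 163840
resolution = 2*pi / 163840
= 3.8350e-05 rad/count


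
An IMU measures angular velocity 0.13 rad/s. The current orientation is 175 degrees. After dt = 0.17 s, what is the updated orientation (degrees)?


delta_theta = w * dt = 0.13 * 0.17 = 0.0221 rad
= 1.2662 deg
theta_new = 175 + 1.2662 = 176.2662 deg


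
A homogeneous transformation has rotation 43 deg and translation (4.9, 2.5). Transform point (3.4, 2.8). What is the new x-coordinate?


x' = cos(theta)*px - sin(theta)*py + tx
= 0.7314*3.4 - 0.682*2.8 + 4.9
= 5.477


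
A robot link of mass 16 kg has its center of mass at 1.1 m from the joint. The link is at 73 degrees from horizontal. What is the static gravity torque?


tau = m*g*L*cos(angle)
= 16 * 9.81 * 1.1 * cos(73 deg)
= 16 * 9.81 * 1.1 * 0.2924
= 50.4797 Nm


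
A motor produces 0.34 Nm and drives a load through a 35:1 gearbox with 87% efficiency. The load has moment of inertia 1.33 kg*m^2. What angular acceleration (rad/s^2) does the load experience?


tau_out = tau_motor * N * eta
= 0.34 * 35 * 0.87 = 10.353 Nm
alpha = tau_out / I = 10.353 / 1.33
= 7.7842 rad/s^2


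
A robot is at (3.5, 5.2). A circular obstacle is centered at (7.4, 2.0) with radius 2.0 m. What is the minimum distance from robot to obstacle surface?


center_dist = sqrt((3.5-7.4)^2 + (5.2-2.0)^2)
= sqrt(15.21 + 10.24)
= 5.0448
min_dist = center_dist - radius = 5.0448 - 2.0 = 3.0448 m


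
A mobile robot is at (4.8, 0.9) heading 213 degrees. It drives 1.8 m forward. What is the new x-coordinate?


x_new = x0 + d*cos(theta)
= 4.8 + 1.8*cos(213)
= 4.8 + -1.5096
= 3.2904


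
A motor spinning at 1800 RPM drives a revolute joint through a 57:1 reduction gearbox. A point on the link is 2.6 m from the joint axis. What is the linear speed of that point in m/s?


omega_motor = 1800 * 2*pi/60 = 188.4956 rad/s
omega_joint = omega_motor / 57 = 3.3069 rad/s
v = omega_joint * r = 3.3069 * 2.6
= 8.598 m/s


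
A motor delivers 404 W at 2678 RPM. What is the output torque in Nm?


omega = 2678 * 2*pi/60 = 280.4395 rad/s
tau = P / omega = 404 / 280.4395
= 1.4406 Nm


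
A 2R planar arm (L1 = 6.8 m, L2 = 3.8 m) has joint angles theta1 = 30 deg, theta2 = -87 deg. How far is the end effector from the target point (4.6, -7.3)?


End effector via forward kinematics:
x = L1*cos(t1) + L2*cos(t1+t2) = 7.9586
y = L1*sin(t1) + L2*sin(t1+t2) = 0.2131
Distance to target:
d = sqrt((4.6 - 7.9586)^2 + (-7.3 - 0.2131)^2)
= sqrt(11.2802 + 56.4459)
= 8.2296 m


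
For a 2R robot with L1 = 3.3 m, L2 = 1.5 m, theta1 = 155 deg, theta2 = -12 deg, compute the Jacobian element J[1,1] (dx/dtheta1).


J[1,1] = -L1*sin(t1) - L2*sin(t1+t2)
= -3.3*sin(155) - 1.5*sin(143)
= -2.2974


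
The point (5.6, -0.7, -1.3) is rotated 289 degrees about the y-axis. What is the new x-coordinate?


Rotation about y-axis: x' = x*cos(theta) + z*sin(theta)
= 5.6 * 0.3256 + -1.3 * -0.9455
= 3.0524


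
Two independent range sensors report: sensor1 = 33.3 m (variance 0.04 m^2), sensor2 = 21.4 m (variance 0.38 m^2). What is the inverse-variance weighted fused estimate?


w1 = (1/var1) / (1/var1 + 1/var2)
   = 25.0 / (25.0 + 2.6316) = 0.9048
w2 = 1 - w1 = 0.0952
fused = w1*s1 + w2*s2 = 30.1286 + 2.0381
= 32.1667 m


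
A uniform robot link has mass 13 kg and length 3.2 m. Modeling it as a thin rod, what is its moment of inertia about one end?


I = (1/3) * m * L^2
= (1/3) * 13 * 3.2^2
= 0.333333 * 13 * 10.24
= 44.3733 kg*m^2


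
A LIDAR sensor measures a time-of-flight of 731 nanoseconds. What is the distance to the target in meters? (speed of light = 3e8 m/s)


tof = 731 ns = 7.31e-07 s
dist = c * tof / 2
= 3e8 * 7.31e-07 / 2
= 109.65 m


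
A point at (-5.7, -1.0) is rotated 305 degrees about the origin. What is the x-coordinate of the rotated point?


x' = x*cos(theta) - y*sin(theta)
cos(305 deg) = 0.5736, sin(305 deg) = -0.8192
x' = -5.7 * 0.5736 - -1.0 * -0.8192
= -3.2694 - 0.8192
= -4.0885


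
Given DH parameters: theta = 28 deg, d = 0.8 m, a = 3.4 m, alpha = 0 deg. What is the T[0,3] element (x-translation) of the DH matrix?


T[0,3] = a * cos(theta)
= 3.4 * cos(28 deg)
= 3.4 * 0.8829
= 3.002


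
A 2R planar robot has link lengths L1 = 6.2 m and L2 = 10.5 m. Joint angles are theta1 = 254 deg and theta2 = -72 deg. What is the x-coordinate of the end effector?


Convert angles to radians: theta1 = 4.4331, theta2 = -1.2566
x = L1*cos(theta1) + L2*cos(theta1+theta2)
x = -1.709 + -10.4936
x = -12.2026


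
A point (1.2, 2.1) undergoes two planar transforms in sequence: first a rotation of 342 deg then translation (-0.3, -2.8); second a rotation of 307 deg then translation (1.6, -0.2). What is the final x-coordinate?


After transform 1:
x1 = cos(342)*1.2 - sin(342)*2.1 + -0.3 = 1.4902
y1 = sin(342)*1.2 + cos(342)*2.1 + -2.8 = -1.1736
After transform 2:
x2 = cos(307)*1.4902 - sin(307)*-1.1736 + 1.6
= 1.5595


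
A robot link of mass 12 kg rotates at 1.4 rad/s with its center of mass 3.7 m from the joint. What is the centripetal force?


F = m * omega^2 * r
= 12 * 1.4^2 * 3.7
= 12 * 1.96 * 3.7
= 87.024 N


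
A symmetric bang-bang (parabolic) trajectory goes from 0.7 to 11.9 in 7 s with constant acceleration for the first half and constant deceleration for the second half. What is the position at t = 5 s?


Symmetric rest-to-rest: each phase covers (pf-p0)/2 in time T/2. 0.5*a*(T/2)^2 = (pf-p0)/2 => a = 4*(pf-p0)/T^2
a = 4*(11.9-0.7)/7^2 = 0.9143
t = 5 is in the deceleration phase (t > T/2).
p = pf - 0.5*a*(T-t)^2 = 11.9 - 0.5*0.9143*2^2
= 10.0714


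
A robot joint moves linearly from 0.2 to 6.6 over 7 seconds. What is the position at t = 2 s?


s = t/T = 2/7 = 0.2857
p(t) = p0 + (pf-p0)*s
= 0.2 + (6.6 - 0.2) * 0.2857
= 2.0286


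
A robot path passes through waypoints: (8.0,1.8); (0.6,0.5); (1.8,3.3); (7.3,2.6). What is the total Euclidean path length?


Segment lengths:
  seg1 = sqrt((-7.4)^2 + (-1.3)^2) = 7.5133
  seg2 = sqrt((1.2)^2 + (2.8)^2) = 3.0463
  seg3 = sqrt((5.5)^2 + (-0.7)^2) = 5.5444
Total = 16.104


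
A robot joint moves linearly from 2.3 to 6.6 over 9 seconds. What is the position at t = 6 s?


s = t/T = 6/9 = 0.6667
p(t) = p0 + (pf-p0)*s
= 2.3 + (6.6 - 2.3) * 0.6667
= 5.1667


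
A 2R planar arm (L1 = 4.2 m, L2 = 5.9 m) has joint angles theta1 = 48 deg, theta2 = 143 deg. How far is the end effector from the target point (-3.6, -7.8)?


End effector via forward kinematics:
x = L1*cos(t1) + L2*cos(t1+t2) = -2.9813
y = L1*sin(t1) + L2*sin(t1+t2) = 1.9954
Distance to target:
d = sqrt((-3.6 - -2.9813)^2 + (-7.8 - 1.9954)^2)
= sqrt(0.3828 + 95.9506)
= 9.815 m


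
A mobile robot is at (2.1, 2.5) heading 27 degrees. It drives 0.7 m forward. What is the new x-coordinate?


x_new = x0 + d*cos(theta)
= 2.1 + 0.7*cos(27)
= 2.1 + 0.6237
= 2.7237


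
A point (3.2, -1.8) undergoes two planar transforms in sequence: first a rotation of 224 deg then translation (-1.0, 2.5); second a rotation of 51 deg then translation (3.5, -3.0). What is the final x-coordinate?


After transform 1:
x1 = cos(224)*3.2 - sin(224)*-1.8 + -1.0 = -4.5523
y1 = sin(224)*3.2 + cos(224)*-1.8 + 2.5 = 1.5719
After transform 2:
x2 = cos(51)*-4.5523 - sin(51)*1.5719 + 3.5
= -0.5864


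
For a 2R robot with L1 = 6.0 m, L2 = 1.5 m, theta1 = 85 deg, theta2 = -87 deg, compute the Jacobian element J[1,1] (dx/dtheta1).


J[1,1] = -L1*sin(t1) - L2*sin(t1+t2)
= -6.0*sin(85) - 1.5*sin(-2)
= -5.9248


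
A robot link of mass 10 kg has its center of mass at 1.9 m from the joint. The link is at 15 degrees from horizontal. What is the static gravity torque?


tau = m*g*L*cos(angle)
= 10 * 9.81 * 1.9 * cos(15 deg)
= 10 * 9.81 * 1.9 * 0.9659
= 180.0389 Nm


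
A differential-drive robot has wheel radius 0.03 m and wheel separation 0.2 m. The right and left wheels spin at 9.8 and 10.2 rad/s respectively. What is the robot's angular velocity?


vR = r*wR = 0.03*9.8 = 0.294 m/s
vL = r*wL = 0.03*10.2 = 0.306 m/s
v = (vR+vL)/2 = 0.3 m/s
omega = (vR-vL)/L = -0.06 rad/s
angular velocity = -0.06 rad/s


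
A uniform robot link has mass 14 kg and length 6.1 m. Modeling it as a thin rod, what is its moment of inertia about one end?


I = (1/3) * m * L^2
= (1/3) * 14 * 6.1^2
= 0.333333 * 14 * 37.21
= 173.6467 kg*m^2


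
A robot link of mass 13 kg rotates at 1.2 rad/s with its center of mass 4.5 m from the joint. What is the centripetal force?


F = m * omega^2 * r
= 13 * 1.2^2 * 4.5
= 13 * 1.44 * 4.5
= 84.24 N


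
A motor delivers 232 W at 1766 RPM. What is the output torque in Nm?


omega = 1766 * 2*pi/60 = 184.9351 rad/s
tau = P / omega = 232 / 184.9351
= 1.2545 Nm


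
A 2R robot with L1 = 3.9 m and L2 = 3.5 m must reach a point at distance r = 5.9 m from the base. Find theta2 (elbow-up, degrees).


cos(theta2) = (r^2 - L1^2 - L2^2) / (2*L1*L2)
cos(theta2) = (34.81 - 15.21 - 12.25) / 27.3
cos(theta2) = 0.269231
theta2 = 74.3815 degrees


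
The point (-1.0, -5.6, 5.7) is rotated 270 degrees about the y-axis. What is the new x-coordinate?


Rotation about y-axis: x' = x*cos(theta) + z*sin(theta)
= -1.0 * -0.0 + 5.7 * -1.0
= -5.7


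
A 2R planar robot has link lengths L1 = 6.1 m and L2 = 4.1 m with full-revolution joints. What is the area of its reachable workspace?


r_max = L1 + L2 = 10.2 m
r_min = |L1 - L2| = 2.0 m
Area = pi*(r_max^2 - r_min^2)
= pi*(104.04 - 4.0)
= pi * 100.04
= 314.2849 m^2


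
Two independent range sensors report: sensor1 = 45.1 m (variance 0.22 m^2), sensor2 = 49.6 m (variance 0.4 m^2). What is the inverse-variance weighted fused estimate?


w1 = (1/var1) / (1/var1 + 1/var2)
   = 4.5455 / (4.5455 + 2.5) = 0.6452
w2 = 1 - w1 = 0.3548
fused = w1*s1 + w2*s2 = 29.0968 + 17.6
= 46.6968 m


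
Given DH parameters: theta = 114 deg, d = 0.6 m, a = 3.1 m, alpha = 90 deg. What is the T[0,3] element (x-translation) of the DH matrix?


T[0,3] = a * cos(theta)
= 3.1 * cos(114 deg)
= 3.1 * -0.4067
= -1.2609


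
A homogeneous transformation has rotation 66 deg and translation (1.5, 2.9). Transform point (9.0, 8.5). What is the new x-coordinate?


x' = cos(theta)*px - sin(theta)*py + tx
= 0.4067*9.0 - 0.9135*8.5 + 1.5
= -2.6045


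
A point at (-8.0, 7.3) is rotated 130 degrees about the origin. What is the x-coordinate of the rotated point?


x' = x*cos(theta) - y*sin(theta)
cos(130 deg) = -0.6428, sin(130 deg) = 0.766
x' = -8.0 * -0.6428 - 7.3 * 0.766
= 5.1423 - 5.5921
= -0.4498


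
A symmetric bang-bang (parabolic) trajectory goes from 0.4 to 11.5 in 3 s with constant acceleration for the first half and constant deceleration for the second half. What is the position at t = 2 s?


Symmetric rest-to-rest: each phase covers (pf-p0)/2 in time T/2. 0.5*a*(T/2)^2 = (pf-p0)/2 => a = 4*(pf-p0)/T^2
a = 4*(11.5-0.4)/3^2 = 4.9333
t = 2 is in the deceleration phase (t > T/2).
p = pf - 0.5*a*(T-t)^2 = 11.5 - 0.5*4.9333*1^2
= 9.0333


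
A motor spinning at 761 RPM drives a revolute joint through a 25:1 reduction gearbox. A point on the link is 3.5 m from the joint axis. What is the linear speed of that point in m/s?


omega_motor = 761 * 2*pi/60 = 79.6917 rad/s
omega_joint = omega_motor / 25 = 3.1877 rad/s
v = omega_joint * r = 3.1877 * 3.5
= 11.1568 m/s


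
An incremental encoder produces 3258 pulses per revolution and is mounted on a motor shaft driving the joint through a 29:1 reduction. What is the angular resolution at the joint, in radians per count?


counts per rev = 3258
effective counts at joint = 3258 * 29 = 94482
resolution = 2*pi / 94482
= 6.6501e-05 rad/count


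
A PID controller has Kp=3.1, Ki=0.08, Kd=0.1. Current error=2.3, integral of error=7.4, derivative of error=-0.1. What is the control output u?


u = Kp*e + Ki*int(e) + Kd*de/dt
= 3.1*2.3 + 0.08*7.4 + 0.1*(-0.1)
= 7.13 + 0.592 + -0.01
= 7.712


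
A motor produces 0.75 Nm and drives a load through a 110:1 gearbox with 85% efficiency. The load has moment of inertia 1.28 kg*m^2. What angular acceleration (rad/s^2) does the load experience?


tau_out = tau_motor * N * eta
= 0.75 * 110 * 0.85 = 70.125 Nm
alpha = tau_out / I = 70.125 / 1.28
= 54.7852 rad/s^2


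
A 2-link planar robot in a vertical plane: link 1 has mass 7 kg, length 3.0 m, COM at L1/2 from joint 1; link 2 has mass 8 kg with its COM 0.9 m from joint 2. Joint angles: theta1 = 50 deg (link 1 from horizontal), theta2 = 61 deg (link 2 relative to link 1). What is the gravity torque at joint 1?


Horizontal distance from joint 1 to link-1 COM:
  x_c1 = (L1/2)*cos(t1) = 1.5 * 0.6428 = 0.9642 m
Horizontal distance from joint 1 to link-2 COM:
  x_c2 = L1*cos(t1) + Lc2*cos(t1+t2)
       = 3.0*0.6428 + 0.9*-0.3584 = 1.6058 m
tau1 = m1*g*x_c1 + m2*g*x_c2
     = 7*9.81*0.9642 + 8*9.81*1.6058
     = 66.2103 + 126.0257
     = 192.236 Nm


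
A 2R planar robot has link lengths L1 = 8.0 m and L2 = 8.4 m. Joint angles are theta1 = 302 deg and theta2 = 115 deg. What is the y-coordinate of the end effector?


Convert angles to radians: theta1 = 5.2709, theta2 = 2.0071
y = L1*sin(theta1) + L2*sin(theta1+theta2)
y = -6.7844 + 7.0448
y = 0.2604


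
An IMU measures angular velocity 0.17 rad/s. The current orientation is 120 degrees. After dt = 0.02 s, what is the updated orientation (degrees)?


delta_theta = w * dt = 0.17 * 0.02 = 0.0034 rad
= 0.1948 deg
theta_new = 120 + 0.1948 = 120.1948 deg


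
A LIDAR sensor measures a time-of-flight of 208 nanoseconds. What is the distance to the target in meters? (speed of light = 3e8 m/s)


tof = 208 ns = 2.08e-07 s
dist = c * tof / 2
= 3e8 * 2.08e-07 / 2
= 31.2 m


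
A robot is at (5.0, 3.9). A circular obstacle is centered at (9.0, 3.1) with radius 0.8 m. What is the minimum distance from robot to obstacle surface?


center_dist = sqrt((5.0-9.0)^2 + (3.9-3.1)^2)
= sqrt(16.0 + 0.64)
= 4.0792
min_dist = center_dist - radius = 4.0792 - 0.8 = 3.2792 m


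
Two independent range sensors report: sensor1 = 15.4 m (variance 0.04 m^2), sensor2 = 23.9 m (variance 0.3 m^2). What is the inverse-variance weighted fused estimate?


w1 = (1/var1) / (1/var1 + 1/var2)
   = 25.0 / (25.0 + 3.3333) = 0.8824
w2 = 1 - w1 = 0.1176
fused = w1*s1 + w2*s2 = 13.5882 + 2.8118
= 16.4 m


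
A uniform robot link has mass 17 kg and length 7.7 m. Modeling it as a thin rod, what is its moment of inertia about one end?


I = (1/3) * m * L^2
= (1/3) * 17 * 7.7^2
= 0.333333 * 17 * 59.29
= 335.9767 kg*m^2


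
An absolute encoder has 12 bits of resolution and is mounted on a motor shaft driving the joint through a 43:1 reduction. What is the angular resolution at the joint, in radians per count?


counts = 2^12 = 4096
effective counts at joint = 4096 * 43 = 176128
resolution = 2*pi / 176128
= 3.5674e-05 rad/count


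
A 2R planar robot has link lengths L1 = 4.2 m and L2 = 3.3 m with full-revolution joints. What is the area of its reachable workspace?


r_max = L1 + L2 = 7.5 m
r_min = |L1 - L2| = 0.9 m
Area = pi*(r_max^2 - r_min^2)
= pi*(56.25 - 0.81)
= pi * 55.44
= 174.1699 m^2


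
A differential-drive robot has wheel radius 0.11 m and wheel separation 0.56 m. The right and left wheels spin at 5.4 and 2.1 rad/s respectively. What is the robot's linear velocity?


vR = r*wR = 0.11*5.4 = 0.594 m/s
vL = r*wL = 0.11*2.1 = 0.231 m/s
v = (vR+vL)/2 = 0.4125 m/s
omega = (vR-vL)/L = 0.6482 rad/s
linear velocity = 0.4125 m/s


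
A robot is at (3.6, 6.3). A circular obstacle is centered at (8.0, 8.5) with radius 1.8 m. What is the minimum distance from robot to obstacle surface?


center_dist = sqrt((3.6-8.0)^2 + (6.3-8.5)^2)
= sqrt(19.36 + 4.84)
= 4.9193
min_dist = center_dist - radius = 4.9193 - 1.8 = 3.1193 m


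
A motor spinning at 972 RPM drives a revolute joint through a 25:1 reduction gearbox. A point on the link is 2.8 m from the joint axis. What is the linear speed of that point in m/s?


omega_motor = 972 * 2*pi/60 = 101.7876 rad/s
omega_joint = omega_motor / 25 = 4.0715 rad/s
v = omega_joint * r = 4.0715 * 2.8
= 11.4002 m/s


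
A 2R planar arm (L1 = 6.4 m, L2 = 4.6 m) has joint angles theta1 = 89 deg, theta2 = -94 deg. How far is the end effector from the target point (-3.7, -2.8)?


End effector via forward kinematics:
x = L1*cos(t1) + L2*cos(t1+t2) = 4.6942
y = L1*sin(t1) + L2*sin(t1+t2) = 5.9981
Distance to target:
d = sqrt((-3.7 - 4.6942)^2 + (-2.8 - 5.9981)^2)
= sqrt(70.4624 + 77.4067)
= 12.1601 m


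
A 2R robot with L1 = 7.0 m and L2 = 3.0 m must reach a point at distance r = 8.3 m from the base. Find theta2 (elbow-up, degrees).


cos(theta2) = (r^2 - L1^2 - L2^2) / (2*L1*L2)
cos(theta2) = (68.89 - 49.0 - 9.0) / 42.0
cos(theta2) = 0.259286
theta2 = 74.9723 degrees


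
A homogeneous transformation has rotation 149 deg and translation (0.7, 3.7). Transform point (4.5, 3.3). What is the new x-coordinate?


x' = cos(theta)*px - sin(theta)*py + tx
= -0.8572*4.5 - 0.515*3.3 + 0.7
= -4.8569


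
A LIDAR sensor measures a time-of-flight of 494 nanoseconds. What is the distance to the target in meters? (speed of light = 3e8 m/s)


tof = 494 ns = 4.94e-07 s
dist = c * tof / 2
= 3e8 * 4.94e-07 / 2
= 74.1 m


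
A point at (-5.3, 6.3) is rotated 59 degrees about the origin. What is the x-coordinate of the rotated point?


x' = x*cos(theta) - y*sin(theta)
cos(59 deg) = 0.515, sin(59 deg) = 0.8572
x' = -5.3 * 0.515 - 6.3 * 0.8572
= -2.7297 - 5.4002
= -8.1299


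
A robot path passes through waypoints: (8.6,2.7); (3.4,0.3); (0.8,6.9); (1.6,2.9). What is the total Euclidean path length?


Segment lengths:
  seg1 = sqrt((-5.2)^2 + (-2.4)^2) = 5.7271
  seg2 = sqrt((-2.6)^2 + (6.6)^2) = 7.0937
  seg3 = sqrt((0.8)^2 + (-4.0)^2) = 4.0792
Total = 16.9


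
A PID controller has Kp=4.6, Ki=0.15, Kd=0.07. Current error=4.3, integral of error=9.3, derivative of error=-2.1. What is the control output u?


u = Kp*e + Ki*int(e) + Kd*de/dt
= 4.6*4.3 + 0.15*9.3 + 0.07*(-2.1)
= 19.78 + 1.395 + -0.147
= 21.028


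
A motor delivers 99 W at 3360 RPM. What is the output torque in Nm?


omega = 3360 * 2*pi/60 = 351.8584 rad/s
tau = P / omega = 99 / 351.8584
= 0.2814 Nm


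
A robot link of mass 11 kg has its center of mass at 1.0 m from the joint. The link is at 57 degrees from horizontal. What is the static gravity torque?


tau = m*g*L*cos(angle)
= 11 * 9.81 * 1.0 * cos(57 deg)
= 11 * 9.81 * 1.0 * 0.5446
= 58.772 Nm


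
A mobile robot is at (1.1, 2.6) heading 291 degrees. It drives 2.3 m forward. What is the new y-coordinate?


y_new = y0 + d*sin(theta)
= 2.6 + 2.3*sin(291)
= 2.6 + -2.1472
= 0.4528


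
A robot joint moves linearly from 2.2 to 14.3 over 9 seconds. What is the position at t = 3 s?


s = t/T = 3/9 = 0.3333
p(t) = p0 + (pf-p0)*s
= 2.2 + (14.3 - 2.2) * 0.3333
= 6.2333


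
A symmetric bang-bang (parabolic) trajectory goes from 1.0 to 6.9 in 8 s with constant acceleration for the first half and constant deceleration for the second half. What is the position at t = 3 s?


Symmetric rest-to-rest: each phase covers (pf-p0)/2 in time T/2. 0.5*a*(T/2)^2 = (pf-p0)/2 => a = 4*(pf-p0)/T^2
a = 4*(6.9-1.0)/8^2 = 0.3688
t = 3 is in the acceleration phase (t <= T/2).
p = p0 + 0.5*a*t^2 = 1.0 + 0.5*0.3688*3^2
= 2.6594


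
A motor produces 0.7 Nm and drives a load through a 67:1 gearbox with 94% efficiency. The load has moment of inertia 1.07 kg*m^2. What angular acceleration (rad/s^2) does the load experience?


tau_out = tau_motor * N * eta
= 0.7 * 67 * 0.94 = 44.086 Nm
alpha = tau_out / I = 44.086 / 1.07
= 41.2019 rad/s^2


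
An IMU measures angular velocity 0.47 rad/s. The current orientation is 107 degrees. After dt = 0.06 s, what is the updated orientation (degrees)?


delta_theta = w * dt = 0.47 * 0.06 = 0.0282 rad
= 1.6157 deg
theta_new = 107 + 1.6157 = 108.6157 deg


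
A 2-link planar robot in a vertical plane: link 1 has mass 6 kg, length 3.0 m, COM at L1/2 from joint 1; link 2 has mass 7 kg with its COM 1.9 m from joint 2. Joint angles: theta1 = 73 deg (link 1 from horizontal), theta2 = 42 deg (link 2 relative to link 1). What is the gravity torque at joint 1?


Horizontal distance from joint 1 to link-1 COM:
  x_c1 = (L1/2)*cos(t1) = 1.5 * 0.2924 = 0.4386 m
Horizontal distance from joint 1 to link-2 COM:
  x_c2 = L1*cos(t1) + Lc2*cos(t1+t2)
       = 3.0*0.2924 + 1.9*-0.4226 = 0.0741 m
tau1 = m1*g*x_c1 + m2*g*x_c2
     = 6*9.81*0.4386 + 7*9.81*0.0741
     = 25.8135 + 5.0912
     = 30.9047 Nm


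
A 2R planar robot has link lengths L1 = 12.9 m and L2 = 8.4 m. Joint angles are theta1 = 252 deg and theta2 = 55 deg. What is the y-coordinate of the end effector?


Convert angles to radians: theta1 = 4.3982, theta2 = 0.9599
y = L1*sin(theta1) + L2*sin(theta1+theta2)
y = -12.2686 + -6.7085
y = -18.9772


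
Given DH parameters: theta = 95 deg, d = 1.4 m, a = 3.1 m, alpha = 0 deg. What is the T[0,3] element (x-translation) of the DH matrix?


T[0,3] = a * cos(theta)
= 3.1 * cos(95 deg)
= 3.1 * -0.0872
= -0.2702


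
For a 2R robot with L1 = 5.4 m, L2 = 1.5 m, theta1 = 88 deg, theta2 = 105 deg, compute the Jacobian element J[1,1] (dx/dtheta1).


J[1,1] = -L1*sin(t1) - L2*sin(t1+t2)
= -5.4*sin(88) - 1.5*sin(193)
= -5.0593


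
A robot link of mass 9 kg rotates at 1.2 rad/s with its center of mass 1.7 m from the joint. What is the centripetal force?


F = m * omega^2 * r
= 9 * 1.2^2 * 1.7
= 9 * 1.44 * 1.7
= 22.032 N


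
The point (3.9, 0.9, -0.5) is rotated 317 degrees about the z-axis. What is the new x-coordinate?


Rotation about z-axis: x' = x*cos(theta) - y*sin(theta)
= 3.9 * 0.7314 - 0.9 * -0.682
= 3.4661


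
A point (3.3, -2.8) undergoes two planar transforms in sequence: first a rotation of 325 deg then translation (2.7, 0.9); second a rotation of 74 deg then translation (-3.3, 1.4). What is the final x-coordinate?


After transform 1:
x1 = cos(325)*3.3 - sin(325)*-2.8 + 2.7 = 3.7972
y1 = sin(325)*3.3 + cos(325)*-2.8 + 0.9 = -3.2864
After transform 2:
x2 = cos(74)*3.7972 - sin(74)*-3.2864 + -3.3
= 0.9058


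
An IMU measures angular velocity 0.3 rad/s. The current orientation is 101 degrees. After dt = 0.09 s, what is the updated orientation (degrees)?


delta_theta = w * dt = 0.3 * 0.09 = 0.027 rad
= 1.547 deg
theta_new = 101 + 1.547 = 102.547 deg


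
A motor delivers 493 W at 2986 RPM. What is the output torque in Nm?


omega = 2986 * 2*pi/60 = 312.6932 rad/s
tau = P / omega = 493 / 312.6932
= 1.5766 Nm


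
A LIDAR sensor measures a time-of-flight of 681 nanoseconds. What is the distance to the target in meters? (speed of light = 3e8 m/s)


tof = 681 ns = 6.81e-07 s
dist = c * tof / 2
= 3e8 * 6.81e-07 / 2
= 102.15 m


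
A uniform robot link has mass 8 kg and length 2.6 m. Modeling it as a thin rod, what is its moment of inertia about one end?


I = (1/3) * m * L^2
= (1/3) * 8 * 2.6^2
= 0.333333 * 8 * 6.76
= 18.0267 kg*m^2


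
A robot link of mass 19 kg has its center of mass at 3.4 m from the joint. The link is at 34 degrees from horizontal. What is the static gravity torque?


tau = m*g*L*cos(angle)
= 19 * 9.81 * 3.4 * cos(34 deg)
= 19 * 9.81 * 3.4 * 0.829
= 525.3827 Nm


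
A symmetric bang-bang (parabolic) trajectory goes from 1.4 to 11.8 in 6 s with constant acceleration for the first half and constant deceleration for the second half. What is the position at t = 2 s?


Symmetric rest-to-rest: each phase covers (pf-p0)/2 in time T/2. 0.5*a*(T/2)^2 = (pf-p0)/2 => a = 4*(pf-p0)/T^2
a = 4*(11.8-1.4)/6^2 = 1.1556
t = 2 is in the acceleration phase (t <= T/2).
p = p0 + 0.5*a*t^2 = 1.4 + 0.5*1.1556*2^2
= 3.7111


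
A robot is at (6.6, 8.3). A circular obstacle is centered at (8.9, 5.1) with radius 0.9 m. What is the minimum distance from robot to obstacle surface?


center_dist = sqrt((6.6-8.9)^2 + (8.3-5.1)^2)
= sqrt(5.29 + 10.24)
= 3.9408
min_dist = center_dist - radius = 3.9408 - 0.9 = 3.0408 m


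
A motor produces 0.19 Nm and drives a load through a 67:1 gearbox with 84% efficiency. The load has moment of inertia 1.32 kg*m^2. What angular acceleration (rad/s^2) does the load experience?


tau_out = tau_motor * N * eta
= 0.19 * 67 * 0.84 = 10.6932 Nm
alpha = tau_out / I = 10.6932 / 1.32
= 8.1009 rad/s^2


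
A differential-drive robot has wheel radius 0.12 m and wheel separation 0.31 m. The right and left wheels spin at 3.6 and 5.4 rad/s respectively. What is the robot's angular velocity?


vR = r*wR = 0.12*3.6 = 0.432 m/s
vL = r*wL = 0.12*5.4 = 0.648 m/s
v = (vR+vL)/2 = 0.54 m/s
omega = (vR-vL)/L = -0.6968 rad/s
angular velocity = -0.6968 rad/s


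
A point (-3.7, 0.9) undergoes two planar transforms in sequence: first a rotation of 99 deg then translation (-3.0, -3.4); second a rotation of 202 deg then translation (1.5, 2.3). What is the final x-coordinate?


After transform 1:
x1 = cos(99)*-3.7 - sin(99)*0.9 + -3.0 = -3.3101
y1 = sin(99)*-3.7 + cos(99)*0.9 + -3.4 = -7.1952
After transform 2:
x2 = cos(202)*-3.3101 - sin(202)*-7.1952 + 1.5
= 1.8737


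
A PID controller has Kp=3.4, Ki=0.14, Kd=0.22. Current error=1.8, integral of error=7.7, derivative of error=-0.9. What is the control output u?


u = Kp*e + Ki*int(e) + Kd*de/dt
= 3.4*1.8 + 0.14*7.7 + 0.22*(-0.9)
= 6.12 + 1.078 + -0.198
= 7.0


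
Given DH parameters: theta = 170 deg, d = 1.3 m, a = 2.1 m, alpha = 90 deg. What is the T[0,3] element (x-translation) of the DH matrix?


T[0,3] = a * cos(theta)
= 2.1 * cos(170 deg)
= 2.1 * -0.9848
= -2.0681


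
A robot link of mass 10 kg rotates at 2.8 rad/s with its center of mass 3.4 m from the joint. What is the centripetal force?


F = m * omega^2 * r
= 10 * 2.8^2 * 3.4
= 10 * 7.84 * 3.4
= 266.56 N


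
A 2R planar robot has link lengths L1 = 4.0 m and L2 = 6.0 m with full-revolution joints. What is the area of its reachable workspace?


r_max = L1 + L2 = 10.0 m
r_min = |L1 - L2| = 2.0 m
Area = pi*(r_max^2 - r_min^2)
= pi*(100.0 - 4.0)
= pi * 96.0
= 301.5929 m^2


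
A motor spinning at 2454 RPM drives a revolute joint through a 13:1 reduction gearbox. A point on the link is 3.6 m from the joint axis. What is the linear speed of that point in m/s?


omega_motor = 2454 * 2*pi/60 = 256.9823 rad/s
omega_joint = omega_motor / 13 = 19.7679 rad/s
v = omega_joint * r = 19.7679 * 3.6
= 71.1643 m/s


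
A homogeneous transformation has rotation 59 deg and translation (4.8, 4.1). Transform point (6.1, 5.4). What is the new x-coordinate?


x' = cos(theta)*px - sin(theta)*py + tx
= 0.515*6.1 - 0.8572*5.4 + 4.8
= 3.313


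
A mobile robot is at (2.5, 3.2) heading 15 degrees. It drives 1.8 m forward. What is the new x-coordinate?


x_new = x0 + d*cos(theta)
= 2.5 + 1.8*cos(15)
= 2.5 + 1.7387
= 4.2387


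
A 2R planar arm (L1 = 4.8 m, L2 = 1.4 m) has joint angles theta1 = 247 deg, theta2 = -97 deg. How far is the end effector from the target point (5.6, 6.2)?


End effector via forward kinematics:
x = L1*cos(t1) + L2*cos(t1+t2) = -3.0879
y = L1*sin(t1) + L2*sin(t1+t2) = -3.7184
Distance to target:
d = sqrt((5.6 - -3.0879)^2 + (6.2 - -3.7184)^2)
= sqrt(75.4804 + 98.3751)
= 13.1854 m


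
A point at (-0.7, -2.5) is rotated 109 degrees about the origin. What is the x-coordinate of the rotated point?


x' = x*cos(theta) - y*sin(theta)
cos(109 deg) = -0.3256, sin(109 deg) = 0.9455
x' = -0.7 * -0.3256 - -2.5 * 0.9455
= 0.2279 - -2.3638
= 2.5917


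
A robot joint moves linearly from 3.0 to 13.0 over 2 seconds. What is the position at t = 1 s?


s = t/T = 1/2 = 0.5
p(t) = p0 + (pf-p0)*s
= 3.0 + (13.0 - 3.0) * 0.5
= 8.0


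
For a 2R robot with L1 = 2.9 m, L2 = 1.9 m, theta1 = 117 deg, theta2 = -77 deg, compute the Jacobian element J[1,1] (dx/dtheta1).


J[1,1] = -L1*sin(t1) - L2*sin(t1+t2)
= -2.9*sin(117) - 1.9*sin(40)
= -3.8052


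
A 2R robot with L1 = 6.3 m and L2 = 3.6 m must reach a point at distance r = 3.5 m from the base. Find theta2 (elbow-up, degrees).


cos(theta2) = (r^2 - L1^2 - L2^2) / (2*L1*L2)
cos(theta2) = (12.25 - 39.69 - 12.96) / 45.36
cos(theta2) = -0.890653
theta2 = 152.9554 degrees


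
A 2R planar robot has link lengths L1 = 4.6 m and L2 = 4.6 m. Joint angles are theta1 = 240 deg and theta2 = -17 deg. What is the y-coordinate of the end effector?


Convert angles to radians: theta1 = 4.1888, theta2 = -0.2967
y = L1*sin(theta1) + L2*sin(theta1+theta2)
y = -3.9837 + -3.1372
y = -7.1209


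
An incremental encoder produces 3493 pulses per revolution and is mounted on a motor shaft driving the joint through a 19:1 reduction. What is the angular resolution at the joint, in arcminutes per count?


counts per rev = 3493
effective counts at joint = 3493 * 19 = 66367
resolution = 360*60 / 66367
= 0.3255 arcmin/count
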